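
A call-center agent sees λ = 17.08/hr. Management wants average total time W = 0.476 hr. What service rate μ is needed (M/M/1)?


W = 1/(μ−λ) ⇒ μ − λ = 1/W = 1/0.476 = 2.1008
μ = λ + 1/W = 17.08 + 2.1008 = 19.1808 per hr

Final: 19.1808 /hr


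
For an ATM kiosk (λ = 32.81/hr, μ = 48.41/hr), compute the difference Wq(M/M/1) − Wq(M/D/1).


ρ = 32.81/48.41 = 0.6778
Wq(M/M/1) = ρ/(μ−λ) = 0.6778/15.60 = 0.04345 hr
Wq(M/D/1) = ρ/(2(μ−λ)) = 0.02172 hr
Savings = 0.04345 − 0.02172 = 0.02172 hr

Final: 0.02172 hr


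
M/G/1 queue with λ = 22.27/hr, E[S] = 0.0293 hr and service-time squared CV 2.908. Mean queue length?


ρ = λ·E[S] = 22.27·0.0293 = 0.6525
Lq = ρ²(1+C_s²)/(2(1−ρ)) = 0.4258·(1+2.908)/(2·0.3475)
= 0.4258·3.9080/0.6950 = 2.39419

Final: 2.39419


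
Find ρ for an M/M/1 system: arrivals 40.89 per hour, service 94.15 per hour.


ρ = λ/μ = 40.89/94.15 = 0.4343

Final: 0.4343


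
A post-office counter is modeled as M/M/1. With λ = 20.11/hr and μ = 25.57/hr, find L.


ρ = λ/μ = 20.11/25.57 = 0.7865
L = ρ/(1−ρ) = 0.7865/(1 − 0.7865) = 0.7865/0.2135 = 3.6832

Final: 3.6832


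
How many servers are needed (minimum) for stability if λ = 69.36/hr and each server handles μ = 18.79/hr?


Stability requires cμ > λ ⇔ c > λ/μ.
λ/μ = 69.36/18.79 = 3.6913
Minimum integer c = ⌊3.6913⌋ + 1 = 4
Check: 4·18.79 = 75.16 > 69.36, while 3·18.79 = 56.37 ≤ 69.36

Final: 4 servers


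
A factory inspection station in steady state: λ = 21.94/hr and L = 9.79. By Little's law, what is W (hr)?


W = L/λ = 9.79/21.94 = 0.4462 hr

Final: 0.4462 hr


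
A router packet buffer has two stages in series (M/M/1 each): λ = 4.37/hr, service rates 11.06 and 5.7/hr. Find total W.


Each node sees arrival rate λ = 4.37/hr (tandem ⇒ throughput preserved).
W₁ = 1/(μ₁−λ) = 1/(11.06−4.37) = 0.14948 hr
W₂ = 1/(μ₂−λ) = 1/(5.7−4.37) = 0.75188 hr
W_total = W₁ + W₂ = 0.14948 + 0.75188 = 0.90136 hr

Final: 0.90136 hr


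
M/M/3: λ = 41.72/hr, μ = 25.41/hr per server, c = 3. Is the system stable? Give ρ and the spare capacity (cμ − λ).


Total capacity cμ = 3·25.41 = 76.23/hr
ρ = λ/(cμ) = 41.72/76.23 = 0.5473
Stable ⇔ ρ < 1: YES
Spare capacity = cμ − λ = 76.23 − 41.72 = 34.51/hr

Final: ρ = 0.5473; stable; margin = 34.51/hr


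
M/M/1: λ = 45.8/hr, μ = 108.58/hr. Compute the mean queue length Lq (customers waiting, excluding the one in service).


ρ = 45.8/108.58 = 0.4218
Lq = ρ²/(1−ρ) = 0.1779/0.5782 = 0.3077

Final: 0.3077


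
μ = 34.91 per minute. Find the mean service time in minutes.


Mean service time = 1/μ = 1/34.91 minute = 0.02865 minute
In minutes: 0.02865 × 1 = 0.02865 min

Final: 0.02865 min


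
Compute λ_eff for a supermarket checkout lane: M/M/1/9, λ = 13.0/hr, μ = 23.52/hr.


ρ = 0.5527; P_K = (1−ρ)ρ^9/(1−ρ^10) = 0.002159
λ_eff = λ(1 − P_K) = 13.0·(1 − 0.002159) = 13.0·0.997841 = 12.9719 /hr

Final: 12.9719 /hr


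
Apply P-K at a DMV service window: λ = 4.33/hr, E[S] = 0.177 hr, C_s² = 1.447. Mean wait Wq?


ρ = λ·E[S] = 4.33·0.177 = 0.7664
E[S²] = E[S]²(1+C_s²) = 0.177²·(1+1.447) = 0.076662
Wq = λ·E[S²]/(2(1−ρ)) = 4.33·0.076662/(2·0.2336) = 0.71053 hr

Final: 0.71053 hr


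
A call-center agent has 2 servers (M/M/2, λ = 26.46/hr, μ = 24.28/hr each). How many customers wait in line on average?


a = λ/μ = 1.0898; ρ = a/2 = 0.5449
P₀ = 0.294588
Lq = P₀·a^c·ρ / (c!·(1−ρ)²) = 0.294588·1.18763·0.5449/(2·0.20712)
= 0.46021

Final: 0.46021


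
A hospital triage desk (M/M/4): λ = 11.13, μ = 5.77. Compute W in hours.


a = 1.9289; ρ = 0.4822; P₀ = 0.140851
Lq = P₀·a^c·ρ/(c!(1−ρ)²) = 0.14616
Wq = Lq/λ = 0.14616/11.13 = 0.01313 hr
W = Wq + 1/μ = 0.01313 + 0.17331 = 0.18644 hr

Final: 0.18644 hr


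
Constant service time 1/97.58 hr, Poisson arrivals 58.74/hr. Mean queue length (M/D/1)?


ρ = 58.74/97.58 = 0.6020
M/D/1: Lq = ρ²/(2(1−ρ)) = 0.3624/(2·0.3980) = 0.45520

Final: 0.45520


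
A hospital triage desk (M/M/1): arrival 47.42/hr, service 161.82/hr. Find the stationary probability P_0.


ρ = 47.42/161.82 = 0.2930
P_n = (1−ρ)·ρ^n = (1 − 0.2930)·0.2930^0 = 0.7070·1.000000 = 0.706958

Final: 0.706958


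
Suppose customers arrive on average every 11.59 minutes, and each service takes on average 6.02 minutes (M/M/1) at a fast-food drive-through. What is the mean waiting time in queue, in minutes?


λ = 60/11.59 = 5.1769 /hr
μ = 60/6.02 = 9.9668 /hr
ρ = λ/μ = 5.1769/9.9668 = 0.5194
Wq = ρ/(μ−λ) = 0.5194/(9.9668−5.1769) = 0.10844 hr
In minutes: 0.10844·60 = 6.506 min

Final: 6.506 min


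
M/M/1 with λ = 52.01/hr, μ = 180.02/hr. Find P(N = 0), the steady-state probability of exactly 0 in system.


ρ = 52.01/180.02 = 0.2889
P_n = (1−ρ)·ρ^n = (1 − 0.2889)·0.2889^0 = 0.7111·1.000000 = 0.711088

Final: 0.711088


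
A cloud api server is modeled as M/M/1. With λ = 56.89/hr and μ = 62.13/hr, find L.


ρ = λ/μ = 56.89/62.13 = 0.9157
L = ρ/(1−ρ) = 0.9157/(1 − 0.9157) = 0.9157/0.08434 = 10.8569

Final: 10.8569


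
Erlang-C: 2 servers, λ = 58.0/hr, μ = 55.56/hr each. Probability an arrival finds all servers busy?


a = λ/μ = 1.0439; ρ = a/2 = 0.5220
P₀ = 0.314096 (from M/M/c formula)
C(c,a) = [a^c/(c!(1−ρ))]·P₀ = [1.08976/(2·0.4780)]·0.314096
= 1.13982·0.314096 = 0.358013

Final: 0.358013


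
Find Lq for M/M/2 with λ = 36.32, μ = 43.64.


a = λ/μ = 0.8323; ρ = a/2 = 0.4161
P₀ = 0.412298
Lq = P₀·a^c·ρ / (c!·(1−ρ)²) = 0.412298·0.69266·0.4161/(2·0.34090)
= 0.17430

Final: 0.17430


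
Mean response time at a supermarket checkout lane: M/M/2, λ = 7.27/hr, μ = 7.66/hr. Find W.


a = 0.9491; ρ = 0.4745; P₀ = 0.356352
Lq = P₀·a^c·ρ/(c!(1−ρ)²) = 0.27584
Wq = Lq/λ = 0.27584/7.27 = 0.03794 hr
W = Wq + 1/μ = 0.03794 + 0.13055 = 0.16849 hr

Final: 0.16849 hr


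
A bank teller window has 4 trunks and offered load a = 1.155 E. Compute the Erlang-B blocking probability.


B(c,a) = (a^c/c!) / Σ_{k=0}^{c} a^k/k!
a^4/4! = 0.074151
Σ terms (k=0..4): 1.00000 + 1.15500 + 0.66701 + 0.25680 + 0.07415 = 3.152963
B = 0.074151/3.152963 = 0.023518

Final: 0.023518


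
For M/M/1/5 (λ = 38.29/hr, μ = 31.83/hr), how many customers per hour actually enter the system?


ρ = 1.2030; P_K = (1−ρ)ρ^5/(1−ρ^6) = 0.251808
λ_eff = λ(1 − P_K) = 38.29·(1 − 0.251808) = 38.29·0.748192 = 28.6483 /hr

Final: 28.6483 /hr


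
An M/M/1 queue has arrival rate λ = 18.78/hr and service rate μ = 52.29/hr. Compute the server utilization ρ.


ρ = λ/μ = 18.78/52.29 = 0.3592

Final: 0.3592


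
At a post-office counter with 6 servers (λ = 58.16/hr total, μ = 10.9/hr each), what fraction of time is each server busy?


ρ = λ/(cμ) = 58.16/(6·10.9) = 58.16/65.40 = 0.8893

Final: 0.8893


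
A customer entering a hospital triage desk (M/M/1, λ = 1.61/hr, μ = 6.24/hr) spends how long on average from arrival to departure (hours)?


W = 1/(μ−λ) = 1/(6.24 − 1.61) = 1/4.63 = 0.2160 hr

Final: 0.2160 hr


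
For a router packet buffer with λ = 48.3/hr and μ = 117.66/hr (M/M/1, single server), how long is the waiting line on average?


ρ = 48.3/117.66 = 0.4105
Lq = ρ²/(1−ρ) = 0.1685/0.5895 = 0.2859

Final: 0.2859


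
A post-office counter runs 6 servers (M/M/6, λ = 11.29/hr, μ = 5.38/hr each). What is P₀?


a = λ/μ = 11.29/5.38 = 2.0985; ρ = a/c = 0.3498
Σ_{k=0}^{5} a^k/k! (terms k=0..5) = 1.00000 + 2.09851 + 2.20188 + 1.54022 + 0.80804 + 0.33914 = 7.98780
Tail: a^6/(6!(1−ρ)) = 85.40238/(720·0.6502) = 0.18241
P₀ = 1/(7.98780 + 0.18241) = 1/8.17021 = 0.122396

Final: 0.122396


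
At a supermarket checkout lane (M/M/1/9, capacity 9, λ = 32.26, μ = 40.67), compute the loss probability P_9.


ρ = λ/μ = 32.26/40.67 = 0.7932
P_K = (1−ρ)ρ^K/(1−ρ^(K+1)) = (0.2068·0.124312)/(1 − 0.098606)
= 0.025706/0.901394 = 0.028518

Final: 0.028518


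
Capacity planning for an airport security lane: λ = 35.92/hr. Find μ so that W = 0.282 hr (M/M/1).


W = 1/(μ−λ) ⇒ μ − λ = 1/W = 1/0.282 = 3.5461
μ = λ + 1/W = 35.92 + 3.5461 = 39.4661 per hr

Final: 39.4661 /hr


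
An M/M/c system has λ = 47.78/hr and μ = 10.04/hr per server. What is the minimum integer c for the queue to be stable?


Stability requires cμ > λ ⇔ c > λ/μ.
λ/μ = 47.78/10.04 = 4.7590
Minimum integer c = ⌊4.7590⌋ + 1 = 5
Check: 5·10.04 = 50.20 > 47.78, while 4·10.04 = 40.16 ≤ 47.78

Final: 5 servers


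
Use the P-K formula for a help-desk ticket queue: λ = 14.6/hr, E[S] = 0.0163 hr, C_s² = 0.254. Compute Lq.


ρ = λ·E[S] = 14.6·0.0163 = 0.2380
Lq = ρ²(1+C_s²)/(2(1−ρ)) = 0.05663·(1+0.254)/(2·0.7620)
= 0.05663·1.2540/1.5240 = 0.04660

Final: 0.04660


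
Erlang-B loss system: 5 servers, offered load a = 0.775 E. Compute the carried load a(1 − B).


B(5,0.775) = 0.001074 (Erlang-B)
Carried load = a(1 − B) = 0.775·(1 − 0.001074) = 0.775·0.998926 = 0.7742 E

Final: 0.7742 Erlangs


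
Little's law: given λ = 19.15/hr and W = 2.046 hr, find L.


L = λW = 19.15·2.046 = 39.1809

Final: 39.1809


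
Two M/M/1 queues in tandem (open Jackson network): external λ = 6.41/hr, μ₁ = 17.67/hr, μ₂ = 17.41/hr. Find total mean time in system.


Each node sees arrival rate λ = 6.41/hr (tandem ⇒ throughput preserved).
W₁ = 1/(μ₁−λ) = 1/(17.67−6.41) = 0.08881 hr
W₂ = 1/(μ₂−λ) = 1/(17.41−6.41) = 0.09091 hr
W_total = W₁ + W₂ = 0.08881 + 0.09091 = 0.17972 hr

Final: 0.17972 hr


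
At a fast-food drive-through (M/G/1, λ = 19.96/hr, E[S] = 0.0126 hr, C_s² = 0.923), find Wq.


ρ = λ·E[S] = 19.96·0.0126 = 0.2515
E[S²] = E[S]²(1+C_s²) = 0.0126²·(1+0.923) = 0.0003053
Wq = λ·E[S²]/(2(1−ρ)) = 19.96·0.0003053/(2·0.7485) = 0.004071 hr

Final: 0.004071 hr


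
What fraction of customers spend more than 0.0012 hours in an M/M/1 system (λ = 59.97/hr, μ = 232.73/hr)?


W ~ Exponential(μ−λ) for M/M/1.
μ − λ = 232.73 − 59.97 = 172.7600
P(W > t) = e^{−(μ−λ)t} = e^{−0.2073} = 0.812766

Final: 0.812766


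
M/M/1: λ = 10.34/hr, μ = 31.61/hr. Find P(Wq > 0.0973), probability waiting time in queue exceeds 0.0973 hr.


ρ = 10.34/31.61 = 0.3271
P(Wq > t) = ρ·e^{−(μ−λ)t} = 0.3271·e^{−2.0696}
= 0.3271·0.126240 = 0.041295

Final: 0.041295


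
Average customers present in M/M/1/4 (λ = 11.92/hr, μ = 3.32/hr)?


ρ = 11.92/3.32 = 3.5904
L = ρ[1 − (K+1)ρ^K + Kρ^(K+1)] / [(1−ρ)(1−ρ^(K+1))]
Numerator: 3.5904·(1 − 5·166.170026 + 4·596.610453) = 5588.726775
Denominator: (-2.5904)·(-595.610453) = 1542.846355
L = 5588.726775/1542.846355 = 3.6223

Final: 3.6223


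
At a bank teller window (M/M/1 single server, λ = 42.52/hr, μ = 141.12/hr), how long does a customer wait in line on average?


ρ = 42.52/141.12 = 0.3013
Wq = ρ/(μ−λ) = 0.3013/(141.12 − 42.52) = 0.3013/98.60 = 0.003056 hr

Final: 0.003056 hr


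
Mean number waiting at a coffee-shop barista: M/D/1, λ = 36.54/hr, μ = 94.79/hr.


ρ = 36.54/94.79 = 0.3855
M/D/1: Lq = ρ²/(2(1−ρ)) = 0.1486/(2·0.6145) = 0.12091

Final: 0.12091


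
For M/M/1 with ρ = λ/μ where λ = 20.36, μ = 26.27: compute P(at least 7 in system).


ρ = 20.36/26.27 = 0.7750
P(N ≥ n) = ρ^n = 0.7750^7 = 0.167967

Final: 0.167967


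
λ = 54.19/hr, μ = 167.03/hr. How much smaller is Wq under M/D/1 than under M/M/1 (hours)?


ρ = 54.19/167.03 = 0.3244
Wq(M/M/1) = ρ/(μ−λ) = 0.3244/112.84 = 0.002875 hr
Wq(M/D/1) = ρ/(2(μ−λ)) = 0.001438 hr
Savings = 0.002875 − 0.001438 = 0.001438 hr

Final: 0.001438 hr


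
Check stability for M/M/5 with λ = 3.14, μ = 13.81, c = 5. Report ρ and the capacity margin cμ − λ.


Total capacity cμ = 5·13.81 = 69.05/hr
ρ = λ/(cμ) = 3.14/69.05 = 0.04547
Stable ⇔ ρ < 1: YES
Spare capacity = cμ − λ = 69.05 − 3.14 = 65.91/hr

Final: ρ = 0.04547; stable; margin = 65.91/hr


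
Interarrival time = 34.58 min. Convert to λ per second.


λ = 1/(interarrival time) in consistent units.
1 second = 0.0166667 min, so λ = 0.0166667/34.58 = 0.0004820 per second

Final: 0.0004820 /sec


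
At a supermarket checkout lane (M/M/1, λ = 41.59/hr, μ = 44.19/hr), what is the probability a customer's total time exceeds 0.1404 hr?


W ~ Exponential(μ−λ) for M/M/1.
μ − λ = 44.19 − 41.59 = 2.6000
P(W > t) = e^{−(μ−λ)t} = e^{−0.3650} = 0.694169

Final: 0.694169


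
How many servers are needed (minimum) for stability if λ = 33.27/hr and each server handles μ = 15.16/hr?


Stability requires cμ > λ ⇔ c > λ/μ.
λ/μ = 33.27/15.16 = 2.1946
Minimum integer c = ⌊2.1946⌋ + 1 = 3
Check: 3·15.16 = 45.48 > 33.27, while 2·15.16 = 30.32 ≤ 33.27

Final: 3 servers


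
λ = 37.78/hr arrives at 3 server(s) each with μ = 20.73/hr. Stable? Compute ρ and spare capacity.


Total capacity cμ = 3·20.73 = 62.19/hr
ρ = λ/(cμ) = 37.78/62.19 = 0.6075
Stable ⇔ ρ < 1: YES
Spare capacity = cμ − λ = 62.19 − 37.78 = 24.41/hr

Final: ρ = 0.6075; stable; margin = 24.41/hr


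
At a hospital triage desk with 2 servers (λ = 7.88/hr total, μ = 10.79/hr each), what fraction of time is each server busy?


ρ = λ/(cμ) = 7.88/(2·10.79) = 7.88/21.58 = 0.3652

Final: 0.3652


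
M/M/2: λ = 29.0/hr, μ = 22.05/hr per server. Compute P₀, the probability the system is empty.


a = λ/μ = 29.0/22.05 = 1.3152; ρ = a/c = 0.6576
Σ_{k=0}^{1} a^k/k! (terms k=0..1) = 1.00000 + 1.31519 = 2.31519
Tail: a^2/(2!(1−ρ)) = 1.72973/(2·0.3424) = 2.52587
P₀ = 1/(2.31519 + 2.52587) = 1/4.84106 = 0.206566

Final: 0.206566


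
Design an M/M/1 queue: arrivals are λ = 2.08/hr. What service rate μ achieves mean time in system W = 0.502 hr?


W = 1/(μ−λ) ⇒ μ − λ = 1/W = 1/0.502 = 1.9920
μ = λ + 1/W = 2.08 + 1.9920 = 4.0720 per hr

Final: 4.0720 /hr


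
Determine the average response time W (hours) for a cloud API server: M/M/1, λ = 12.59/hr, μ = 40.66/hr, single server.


W = 1/(μ−λ) = 1/(40.66 − 12.59) = 1/28.07 = 0.03563 hr

Final: 0.03563 hr


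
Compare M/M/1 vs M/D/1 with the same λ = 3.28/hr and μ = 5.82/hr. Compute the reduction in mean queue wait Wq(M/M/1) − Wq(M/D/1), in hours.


ρ = 3.28/5.82 = 0.5636
Wq(M/M/1) = ρ/(μ−λ) = 0.5636/2.54 = 0.22188 hr
Wq(M/D/1) = ρ/(2(μ−λ)) = 0.11094 hr
Savings = 0.22188 − 0.11094 = 0.11094 hr

Final: 0.11094 hr


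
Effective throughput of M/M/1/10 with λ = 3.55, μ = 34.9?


ρ = 0.1017; P_K = (1−ρ)ρ^10/(1−ρ^11) = 1.065e-10
λ_eff = λ(1 − P_K) = 3.55·(1 − 1.065e-10) = 3.55·1.000000 = 3.5500 /hr

Final: 3.5500 /hr


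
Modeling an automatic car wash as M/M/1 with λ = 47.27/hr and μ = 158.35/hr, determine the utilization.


ρ = λ/μ = 47.27/158.35 = 0.2985

Final: 0.2985


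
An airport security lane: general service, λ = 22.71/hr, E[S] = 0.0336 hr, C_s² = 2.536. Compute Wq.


ρ = λ·E[S] = 22.71·0.0336 = 0.7631
E[S²] = E[S]²(1+C_s²) = 0.0336²·(1+2.536) = 0.003992
Wq = λ·E[S²]/(2(1−ρ)) = 22.71·0.003992/(2·0.2369) = 0.19131 hr

Final: 0.19131 hr


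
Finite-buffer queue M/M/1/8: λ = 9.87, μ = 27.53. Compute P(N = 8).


ρ = λ/μ = 9.87/27.53 = 0.3585
P_K = (1−ρ)ρ^K/(1−ρ^(K+1)) = (0.6415·0.0002730)/(1 − 0.00009786)
= 0.0001751/0.999902 = 0.0001751

Final: 0.0001751


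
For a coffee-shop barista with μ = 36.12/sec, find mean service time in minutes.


Mean service time = 1/μ = 1/36.12 second = 0.02769 second
In minutes: 0.02769 × 0.0166667 = 0.0004614 min

Final: 0.0004614 min


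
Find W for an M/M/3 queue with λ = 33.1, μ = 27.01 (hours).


a = 1.2255; ρ = 0.4085; P₀ = 0.286130
Lq = P₀·a^c·ρ/(c!(1−ρ)²) = 0.10247
Wq = Lq/λ = 0.10247/33.1 = 0.003096 hr
W = Wq + 1/μ = 0.003096 + 0.03702 = 0.04012 hr

Final: 0.04012 hr


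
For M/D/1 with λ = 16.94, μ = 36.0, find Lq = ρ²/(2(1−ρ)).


ρ = 16.94/36.0 = 0.4706
M/D/1: Lq = ρ²/(2(1−ρ)) = 0.2214/(2·0.5294) = 0.20911

Final: 0.20911


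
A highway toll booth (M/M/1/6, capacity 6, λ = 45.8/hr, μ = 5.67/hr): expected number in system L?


ρ = 45.8/5.67 = 8.0776
L = ρ[1 − (K+1)ρ^K + Kρ^(K+1)] / [(1−ρ)(1−ρ^(K+1))]
Numerator: 8.0776·(1 − 7·277775.868835 + 6·2243762.750021) = 93038995.759704
Denominator: (-7.0776)·(-2243761.750021) = 15880451.327753
L = 93038995.759704/15880451.327753 = 5.8587

Final: 5.8587


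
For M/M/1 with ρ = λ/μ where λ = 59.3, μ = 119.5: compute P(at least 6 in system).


ρ = 59.3/119.5 = 0.4962
P(N ≥ n) = ρ^n = 0.4962^6 = 0.014932

Final: 0.014932


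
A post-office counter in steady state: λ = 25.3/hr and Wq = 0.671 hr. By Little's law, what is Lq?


Lq = λWq = 25.3·0.671 = 16.9763

Final: 16.9763


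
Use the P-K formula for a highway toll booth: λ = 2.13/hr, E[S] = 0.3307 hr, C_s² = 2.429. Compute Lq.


ρ = λ·E[S] = 2.13·0.3307 = 0.7044
Lq = ρ²(1+C_s²)/(2(1−ρ)) = 0.4962·(1+2.429)/(2·0.2956)
= 0.4962·3.4290/0.5912 = 2.87771

Final: 2.87771


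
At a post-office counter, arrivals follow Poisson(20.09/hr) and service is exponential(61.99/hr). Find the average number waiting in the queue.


ρ = 20.09/61.99 = 0.3241
Lq = ρ²/(1−ρ) = 0.1050/0.6759 = 0.1554

Final: 0.1554


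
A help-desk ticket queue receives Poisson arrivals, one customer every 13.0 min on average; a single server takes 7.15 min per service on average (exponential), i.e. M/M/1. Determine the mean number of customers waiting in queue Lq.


λ = 60/13.0 = 4.6154 /hr
μ = 60/7.15 = 8.3916 /hr
ρ = λ/μ = 4.6154/8.3916 = 0.5500
Lq = ρ²/(1−ρ) = 0.3025/0.4500 = 0.6722

Final: 0.6722


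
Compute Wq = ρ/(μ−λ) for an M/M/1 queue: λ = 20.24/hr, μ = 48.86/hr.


ρ = 20.24/48.86 = 0.4142
Wq = ρ/(μ−λ) = 0.4142/(48.86 − 20.24) = 0.4142/28.62 = 0.01447 hr

Final: 0.01447 hr


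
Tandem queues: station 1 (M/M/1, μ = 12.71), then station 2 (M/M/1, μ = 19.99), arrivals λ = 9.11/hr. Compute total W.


Each node sees arrival rate λ = 9.11/hr (tandem ⇒ throughput preserved).
W₁ = 1/(μ₁−λ) = 1/(12.71−9.11) = 0.27778 hr
W₂ = 1/(μ₂−λ) = 1/(19.99−9.11) = 0.09191 hr
W_total = W₁ + W₂ = 0.27778 + 0.09191 = 0.36969 hr

Final: 0.36969 hr


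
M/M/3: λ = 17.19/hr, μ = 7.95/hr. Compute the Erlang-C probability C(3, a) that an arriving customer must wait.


a = λ/μ = 2.1623; ρ = a/3 = 0.7208
P₀ = 0.086702 (from M/M/c formula)
C(c,a) = [a^c/(c!(1−ρ))]·P₀ = [10.10942/(6·0.2792)]·0.086702
= 6.03378·0.086702 = 0.523142

Final: 0.523142


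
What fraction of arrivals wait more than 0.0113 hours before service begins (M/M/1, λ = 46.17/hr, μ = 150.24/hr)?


ρ = 46.17/150.24 = 0.3073
P(Wq > t) = ρ·e^{−(μ−λ)t} = 0.3073·e^{−1.1760}
= 0.3073·0.308513 = 0.094809

Final: 0.094809


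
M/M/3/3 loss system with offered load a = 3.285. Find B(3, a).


B(c,a) = (a^c/c!) / Σ_{k=0}^{c} a^k/k!
a^3/3! = 5.908196
Σ terms (k=0..3): 1.00000 + 3.28500 + 5.39561 + 5.90820 = 15.588808
B = 5.908196/15.588808 = 0.379002

Final: 0.379002


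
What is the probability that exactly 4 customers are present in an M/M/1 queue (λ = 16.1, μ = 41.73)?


ρ = 16.1/41.73 = 0.3858
P_n = (1−ρ)·ρ^n = (1 − 0.3858)·0.3858^4 = 0.6142·0.022157 = 0.013608

Final: 0.013608


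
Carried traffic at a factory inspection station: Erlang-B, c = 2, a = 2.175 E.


B(2,2.175) = 0.426928 (Erlang-B)
Carried load = a(1 − B) = 2.175·(1 − 0.426928) = 2.175·0.573072 = 1.2464 E

Final: 1.2464 Erlangs


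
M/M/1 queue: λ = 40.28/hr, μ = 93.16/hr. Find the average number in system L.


ρ = λ/μ = 40.28/93.16 = 0.4324
L = ρ/(1−ρ) = 0.4324/(1 − 0.4324) = 0.4324/0.5676 = 0.7617

Final: 0.7617


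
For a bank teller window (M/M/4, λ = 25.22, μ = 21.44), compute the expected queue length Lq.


a = λ/μ = 1.1763; ρ = a/4 = 0.2941
P₀ = 0.307462
Lq = P₀·a^c·ρ / (c!·(1−ρ)²) = 0.307462·1.91461·0.2941/(24·0.49833)
= 0.01447

Final: 0.01447


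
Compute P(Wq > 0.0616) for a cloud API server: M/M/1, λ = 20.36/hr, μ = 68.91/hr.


ρ = 20.36/68.91 = 0.2955
P(Wq > t) = ρ·e^{−(μ−λ)t} = 0.2955·e^{−2.9907}
= 0.2955·0.050253 = 0.014848

Final: 0.014848


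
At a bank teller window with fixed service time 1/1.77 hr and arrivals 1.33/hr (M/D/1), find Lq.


ρ = 1.33/1.77 = 0.7514
M/D/1: Lq = ρ²/(2(1−ρ)) = 0.5646/(2·0.2486) = 1.13566

Final: 1.13566


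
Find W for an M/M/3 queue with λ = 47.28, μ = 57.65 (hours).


a = 0.8201; ρ = 0.2734; P₀ = 0.438031
Lq = P₀·a^c·ρ/(c!(1−ρ)²) = 0.02085
Wq = Lq/λ = 0.02085/47.28 = 0.0004410 hr
W = Wq + 1/μ = 0.0004410 + 0.01735 = 0.01779 hr

Final: 0.01779 hr


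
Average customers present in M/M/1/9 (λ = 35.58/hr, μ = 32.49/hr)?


ρ = 35.58/32.49 = 1.0951
L = ρ[1 − (K+1)ρ^K + Kρ^(K+1)] / [(1−ρ)(1−ρ^(K+1))]
Numerator: 1.0951·(1 − 10·2.265198 + 9·2.480632) = 0.737785
Denominator: (-0.09511)·(-1.480632) = 0.140817
L = 0.737785/0.140817 = 5.2393

Final: 5.2393


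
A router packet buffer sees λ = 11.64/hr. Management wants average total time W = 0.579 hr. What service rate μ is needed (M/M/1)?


W = 1/(μ−λ) ⇒ μ − λ = 1/W = 1/0.579 = 1.7271
μ = λ + 1/W = 11.64 + 1.7271 = 13.3671 per hr

Final: 13.3671 /hr


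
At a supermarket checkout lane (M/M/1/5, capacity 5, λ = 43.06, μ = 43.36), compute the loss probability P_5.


ρ = λ/μ = 43.06/43.36 = 0.9931
P_K = (1−ρ)ρ^K/(1−ρ^(K+1)) = (0.006919·0.965881)/(1 − 0.959199)
= 0.006683/0.040801 = 0.163787

Final: 0.163787


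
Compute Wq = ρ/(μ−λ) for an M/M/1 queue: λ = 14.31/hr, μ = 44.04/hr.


ρ = 14.31/44.04 = 0.3249
Wq = ρ/(μ−λ) = 0.3249/(44.04 − 14.31) = 0.3249/29.73 = 0.01093 hr

Final: 0.01093 hr


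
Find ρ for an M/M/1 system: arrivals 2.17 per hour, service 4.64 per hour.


ρ = λ/μ = 2.17/4.64 = 0.4677

Final: 0.4677


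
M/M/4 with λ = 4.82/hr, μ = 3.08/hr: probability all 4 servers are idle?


a = λ/μ = 4.82/3.08 = 1.5649; ρ = a/c = 0.3912
Σ_{k=0}^{3} a^k/k! (terms k=0..3) = 1.00000 + 1.56494 + 1.22451 + 0.63876 = 4.42821
Tail: a^4/(4!(1−ρ)) = 5.99771/(24·0.6088) = 0.41051
P₀ = 1/(4.42821 + 0.41051) = 1/4.83872 = 0.206666

Final: 0.206666


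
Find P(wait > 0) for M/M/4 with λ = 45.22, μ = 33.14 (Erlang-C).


a = λ/μ = 1.3645; ρ = a/4 = 0.3411
P₀ = 0.253928 (from M/M/c formula)
C(c,a) = [a^c/(c!(1−ρ))]·P₀ = [3.46667/(24·0.6589)]·0.253928
= 0.21923·0.253928 = 0.055669

Final: 0.055669


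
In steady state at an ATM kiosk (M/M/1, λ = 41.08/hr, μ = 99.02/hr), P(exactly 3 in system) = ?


ρ = 41.08/99.02 = 0.4149
P_n = (1−ρ)·ρ^n = (1 − 0.4149)·0.4149^3 = 0.5851·0.071404 = 0.041781

Final: 0.041781


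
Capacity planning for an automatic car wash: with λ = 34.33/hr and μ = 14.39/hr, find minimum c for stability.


Stability requires cμ > λ ⇔ c > λ/μ.
λ/μ = 34.33/14.39 = 2.3857
Minimum integer c = ⌊2.3857⌋ + 1 = 3
Check: 3·14.39 = 43.17 > 34.33, while 2·14.39 = 28.78 ≤ 34.33

Final: 3 servers


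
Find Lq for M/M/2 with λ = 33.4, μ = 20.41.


a = λ/μ = 1.6365; ρ = a/2 = 0.8182
P₀ = 0.099973
Lq = P₀·a^c·ρ / (c!·(1−ρ)²) = 0.099973·2.67798·0.8182/(2·0.03304)
= 3.31491

Final: 3.31491


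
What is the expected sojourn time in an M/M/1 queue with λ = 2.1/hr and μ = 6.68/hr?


W = 1/(μ−λ) = 1/(6.68 − 2.1) = 1/4.58 = 0.2183 hr

Final: 0.2183 hr


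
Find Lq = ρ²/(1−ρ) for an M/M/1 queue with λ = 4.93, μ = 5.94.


ρ = 4.93/5.94 = 0.8300
Lq = ρ²/(1−ρ) = 0.6888/0.1700 = 4.0512

Final: 4.0512


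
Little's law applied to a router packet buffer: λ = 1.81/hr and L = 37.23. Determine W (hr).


W = L/λ = 37.23/1.81 = 20.5691 hr

Final: 20.5691 hr


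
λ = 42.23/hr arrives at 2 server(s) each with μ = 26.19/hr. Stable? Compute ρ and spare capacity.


Total capacity cμ = 2·26.19 = 52.38/hr
ρ = λ/(cμ) = 42.23/52.38 = 0.8062
Stable ⇔ ρ < 1: YES
Spare capacity = cμ − λ = 52.38 − 42.23 = 10.15/hr

Final: ρ = 0.8062; stable; margin = 10.15/hr


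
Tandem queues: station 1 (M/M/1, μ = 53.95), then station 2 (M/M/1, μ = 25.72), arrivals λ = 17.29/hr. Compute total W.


Each node sees arrival rate λ = 17.29/hr (tandem ⇒ throughput preserved).
W₁ = 1/(μ₁−λ) = 1/(53.95−17.29) = 0.02728 hr
W₂ = 1/(μ₂−λ) = 1/(25.72−17.29) = 0.11862 hr
W_total = W₁ + W₂ = 0.02728 + 0.11862 = 0.14590 hr

Final: 0.14590 hr


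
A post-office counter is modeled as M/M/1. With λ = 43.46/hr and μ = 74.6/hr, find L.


ρ = λ/μ = 43.46/74.6 = 0.5826
L = ρ/(1−ρ) = 0.5826/(1 − 0.5826) = 0.5826/0.4174 = 1.3956

Final: 1.3956


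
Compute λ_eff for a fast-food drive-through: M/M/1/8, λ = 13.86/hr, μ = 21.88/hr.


ρ = 0.6335; P_K = (1−ρ)ρ^8/(1−ρ^9) = 0.009662
λ_eff = λ(1 − P_K) = 13.86·(1 − 0.009662) = 13.86·0.990338 = 13.7261 /hr

Final: 13.7261 /hr


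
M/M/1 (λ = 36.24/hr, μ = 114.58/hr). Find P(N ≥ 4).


ρ = 36.24/114.58 = 0.3163
P(N ≥ n) = ρ^n = 0.3163^4 = 0.010007

Final: 0.010007


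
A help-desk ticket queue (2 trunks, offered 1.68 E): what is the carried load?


B(2,1.68) = 0.344935 (Erlang-B)
Carried load = a(1 − B) = 1.68·(1 − 0.344935) = 1.68·0.655065 = 1.1005 E

Final: 1.1005 Erlangs


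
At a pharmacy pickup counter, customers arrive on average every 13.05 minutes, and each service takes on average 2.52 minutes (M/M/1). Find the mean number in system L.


λ = 60/13.05 = 4.5977 /hr
μ = 60/2.52 = 23.8095 /hr
ρ = λ/μ = 4.5977/23.8095 = 0.1931
L = ρ/(1−ρ) = 0.1931/0.8069 = 0.2393

Final: 0.2393


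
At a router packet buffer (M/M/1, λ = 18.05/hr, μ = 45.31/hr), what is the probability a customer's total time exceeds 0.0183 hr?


W ~ Exponential(μ−λ) for M/M/1.
μ − λ = 45.31 − 18.05 = 27.2600
P(W > t) = e^{−(μ−λ)t} = e^{−0.4989} = 0.607224

Final: 0.607224


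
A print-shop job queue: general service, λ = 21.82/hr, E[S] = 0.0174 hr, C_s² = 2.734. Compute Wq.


ρ = λ·E[S] = 21.82·0.0174 = 0.3797
E[S²] = E[S]²(1+C_s²) = 0.0174²·(1+2.734) = 0.001131
Wq = λ·E[S²]/(2(1−ρ)) = 21.82·0.001131/(2·0.6203) = 0.01988 hr

Final: 0.01988 hr


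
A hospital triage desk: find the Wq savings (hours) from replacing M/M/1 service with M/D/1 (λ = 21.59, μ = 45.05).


ρ = 21.59/45.05 = 0.4792
Wq(M/M/1) = ρ/(μ−λ) = 0.4792/23.46 = 0.02043 hr
Wq(M/D/1) = ρ/(2(μ−λ)) = 0.01021 hr
Savings = 0.02043 − 0.01021 = 0.01021 hr

Final: 0.01021 hr


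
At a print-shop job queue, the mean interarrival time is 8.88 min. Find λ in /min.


λ = 1/(interarrival time) in consistent units.
1 minute = 1 min, so λ = 1/8.88 = 0.1126 per minute

Final: 0.1126 /min


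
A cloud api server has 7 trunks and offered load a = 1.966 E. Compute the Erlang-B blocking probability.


B(c,a) = (a^c/c!) / Σ_{k=0}^{c} a^k/k!
a^7/7! = 0.022524
Σ terms (k=0..7): 1.00000 + 1.96600 + 1.93258 + 1.26648 + 0.62248 + 0.24476 + 0.08020 + 0.02252 = 7.135018
B = 0.022524/7.135018 = 0.003157

Final: 0.003157


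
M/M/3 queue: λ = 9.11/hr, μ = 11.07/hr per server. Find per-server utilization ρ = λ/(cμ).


ρ = λ/(cμ) = 9.11/(3·11.07) = 9.11/33.21 = 0.2743

Final: 0.2743


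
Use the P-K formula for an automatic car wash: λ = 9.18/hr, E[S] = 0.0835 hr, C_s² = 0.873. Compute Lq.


ρ = λ·E[S] = 9.18·0.0835 = 0.7665
Lq = ρ²(1+C_s²)/(2(1−ρ)) = 0.5876·(1+0.873)/(2·0.2335)
= 0.5876·1.8730/0.4669 = 2.35687

Final: 2.35687


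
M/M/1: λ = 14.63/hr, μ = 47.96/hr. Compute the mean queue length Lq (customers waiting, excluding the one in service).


ρ = 14.63/47.96 = 0.3050
Lq = ρ²/(1−ρ) = 0.09305/0.6950 = 0.1339

Final: 0.1339


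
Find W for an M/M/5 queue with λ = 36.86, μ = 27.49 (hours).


a = 1.3409; ρ = 0.2682; P₀ = 0.261396
Lq = P₀·a^c·ρ/(c!(1−ρ)²) = 0.004727
Wq = Lq/λ = 0.004727/36.86 = 0.0001282 hr
W = Wq + 1/μ = 0.0001282 + 0.03638 = 0.03651 hr

Final: 0.03651 hr


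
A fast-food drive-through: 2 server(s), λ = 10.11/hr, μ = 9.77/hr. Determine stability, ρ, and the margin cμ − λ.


Total capacity cμ = 2·9.77 = 19.54/hr
ρ = λ/(cμ) = 10.11/19.54 = 0.5174
Stable ⇔ ρ < 1: YES
Spare capacity = cμ − λ = 19.54 − 10.11 = 9.43/hr

Final: ρ = 0.5174; stable; margin = 9.43/hr


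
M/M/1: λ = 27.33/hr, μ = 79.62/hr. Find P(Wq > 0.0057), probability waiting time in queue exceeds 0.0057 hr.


ρ = 27.33/79.62 = 0.3433
P(Wq > t) = ρ·e^{−(μ−λ)t} = 0.3433·e^{−0.2981}
= 0.3433·0.742262 = 0.254785

Final: 0.254785


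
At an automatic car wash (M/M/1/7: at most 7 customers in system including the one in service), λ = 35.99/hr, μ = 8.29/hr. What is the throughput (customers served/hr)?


ρ = 4.3414; P_K = (1−ρ)ρ^7/(1−ρ^8) = 0.769664
λ_eff = λ(1 − P_K) = 35.99·(1 − 0.769664) = 35.99·0.230336 = 8.2898 /hr

Final: 8.2898 /hr


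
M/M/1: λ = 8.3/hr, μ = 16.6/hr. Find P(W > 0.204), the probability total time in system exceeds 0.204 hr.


W ~ Exponential(μ−λ) for M/M/1.
μ − λ = 16.6 − 8.3 = 8.3000
P(W > t) = e^{−(μ−λ)t} = e^{−1.6932} = 0.183930

Final: 0.183930


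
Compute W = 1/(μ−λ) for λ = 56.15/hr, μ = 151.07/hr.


W = 1/(μ−λ) = 1/(151.07 − 56.15) = 1/94.92 = 0.01054 hr

Final: 0.01054 hr


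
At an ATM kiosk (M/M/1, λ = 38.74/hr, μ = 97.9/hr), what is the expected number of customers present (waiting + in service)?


ρ = λ/μ = 38.74/97.9 = 0.3957
L = ρ/(1−ρ) = 0.3957/(1 − 0.3957) = 0.3957/0.6043 = 0.6548

Final: 0.6548


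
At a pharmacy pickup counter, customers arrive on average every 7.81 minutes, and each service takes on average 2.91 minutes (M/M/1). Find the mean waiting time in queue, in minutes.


λ = 60/7.81 = 7.6825 /hr
μ = 60/2.91 = 20.6186 /hr
ρ = λ/μ = 7.6825/20.6186 = 0.3726
Wq = ρ/(μ−λ) = 0.3726/(20.6186−7.6825) = 0.02880 hr
In minutes: 0.02880·60 = 1.728 min

Final: 1.728 min


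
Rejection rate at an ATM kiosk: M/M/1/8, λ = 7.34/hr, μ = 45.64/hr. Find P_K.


ρ = λ/μ = 7.34/45.64 = 0.1608
P_K = (1−ρ)ρ^K/(1−ρ^(K+1)) = (0.8392·0.0000004475)/(1 − 0.00000007197)
= 0.0000003755/1.000000 = 0.0000003755

Final: 0.0000003755


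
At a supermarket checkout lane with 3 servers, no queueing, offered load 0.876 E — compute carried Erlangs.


B(3,0.876) = 0.047239 (Erlang-B)
Carried load = a(1 − B) = 0.876·(1 − 0.047239) = 0.876·0.952761 = 0.8346 E

Final: 0.8346 Erlangs


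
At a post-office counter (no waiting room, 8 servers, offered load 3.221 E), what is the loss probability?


B(c,a) = (a^c/c!) / Σ_{k=0}^{c} a^k/k!
a^8/8! = 0.287346
Σ terms (k=0..8): 1.00000 + 3.22100 + 5.18742 + 5.56956 + 4.48489 + 2.88917 + 1.55100 + 0.71368 + 0.28735 = 24.904063
B = 0.287346/24.904063 = 0.011538

Final: 0.011538


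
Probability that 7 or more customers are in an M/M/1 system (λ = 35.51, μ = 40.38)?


ρ = 35.51/40.38 = 0.8794
P(N ≥ n) = ρ^n = 0.8794^7 = 0.406715

Final: 0.406715


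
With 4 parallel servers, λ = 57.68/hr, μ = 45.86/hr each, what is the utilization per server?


ρ = λ/(cμ) = 57.68/(4·45.86) = 57.68/183.44 = 0.3144

Final: 0.3144


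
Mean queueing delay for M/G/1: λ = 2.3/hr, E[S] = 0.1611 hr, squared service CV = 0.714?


ρ = λ·E[S] = 2.3·0.1611 = 0.3705
E[S²] = E[S]²(1+C_s²) = 0.1611²·(1+0.714) = 0.044484
Wq = λ·E[S²]/(2(1−ρ)) = 2.3·0.044484/(2·0.6295) = 0.08127 hr

Final: 0.08127 hr


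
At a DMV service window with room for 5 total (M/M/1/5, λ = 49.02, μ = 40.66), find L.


ρ = 49.02/40.66 = 1.2056
L = ρ[1 − (K+1)ρ^K + Kρ^(K+1)] / [(1−ρ)(1−ρ^(K+1))]
Numerator: 1.2056·(1 − 6·2.547004 + 5·3.070687) = 1.291702
Denominator: (-0.2056)·(-2.070687) = 0.425749
L = 1.291702/0.425749 = 3.0340

Final: 3.0340


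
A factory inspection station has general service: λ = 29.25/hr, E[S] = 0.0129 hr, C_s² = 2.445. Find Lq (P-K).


ρ = λ·E[S] = 29.25·0.0129 = 0.3773
Lq = ρ²(1+C_s²)/(2(1−ρ)) = 0.1424·(1+2.445)/(2·0.6227)
= 0.1424·3.4450/1.2453 = 0.39385

Final: 0.39385


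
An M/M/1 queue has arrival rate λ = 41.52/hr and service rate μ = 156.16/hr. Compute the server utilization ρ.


ρ = λ/μ = 41.52/156.16 = 0.2659

Final: 0.2659


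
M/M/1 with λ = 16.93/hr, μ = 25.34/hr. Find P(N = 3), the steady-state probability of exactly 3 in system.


ρ = 16.93/25.34 = 0.6681
P_n = (1−ρ)·ρ^n = (1 − 0.6681)·0.6681^3 = 0.3319·0.298230 = 0.098978

Final: 0.098978


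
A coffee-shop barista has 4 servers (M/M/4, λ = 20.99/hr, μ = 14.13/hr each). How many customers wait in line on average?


a = λ/μ = 1.4855; ρ = a/4 = 0.3714
P₀ = 0.224319
Lq = P₀·a^c·ρ / (c!·(1−ρ)²) = 0.224319·4.86946·0.3714/(24·0.39517)
= 0.04277

Final: 0.04277


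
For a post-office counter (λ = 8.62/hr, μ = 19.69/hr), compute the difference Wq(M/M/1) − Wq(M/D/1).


ρ = 8.62/19.69 = 0.4378
Wq(M/M/1) = ρ/(μ−λ) = 0.4378/11.07 = 0.03955 hr
Wq(M/D/1) = ρ/(2(μ−λ)) = 0.01977 hr
Savings = 0.03955 − 0.01977 = 0.01977 hr

Final: 0.01977 hr


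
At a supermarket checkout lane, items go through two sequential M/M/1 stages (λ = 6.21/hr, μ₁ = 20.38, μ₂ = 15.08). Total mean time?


Each node sees arrival rate λ = 6.21/hr (tandem ⇒ throughput preserved).
W₁ = 1/(μ₁−λ) = 1/(20.38−6.21) = 0.07057 hr
W₂ = 1/(μ₂−λ) = 1/(15.08−6.21) = 0.11274 hr
W_total = W₁ + W₂ = 0.07057 + 0.11274 = 0.18331 hr

Final: 0.18331 hr


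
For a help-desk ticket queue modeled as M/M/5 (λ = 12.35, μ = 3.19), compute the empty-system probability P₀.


a = λ/μ = 12.35/3.19 = 3.8715; ρ = a/c = 0.7743
Σ_{k=0}^{4} a^k/k! (terms k=0..4) = 1.00000 + 3.87147 + 7.49415 + 9.67114 + 9.36039 = 31.39715
Tail: a^5/(5!(1−ρ)) = 869.72384/(120·0.2257) = 32.11133
P₀ = 1/(31.39715 + 32.11133) = 1/63.50848 = 0.015746

Final: 0.015746


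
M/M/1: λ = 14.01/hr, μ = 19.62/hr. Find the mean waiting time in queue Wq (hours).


ρ = 14.01/19.62 = 0.7141
Wq = ρ/(μ−λ) = 0.7141/(19.62 − 14.01) = 0.7141/5.61 = 0.1273 hr

Final: 0.1273 hr


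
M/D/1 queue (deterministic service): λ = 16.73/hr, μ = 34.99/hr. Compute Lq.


ρ = 16.73/34.99 = 0.4781
M/D/1: Lq = ρ²/(2(1−ρ)) = 0.2286/(2·0.5219) = 0.21904

Final: 0.21904


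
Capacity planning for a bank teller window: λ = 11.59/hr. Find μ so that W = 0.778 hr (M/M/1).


W = 1/(μ−λ) ⇒ μ − λ = 1/W = 1/0.778 = 1.2853
μ = λ + 1/W = 11.59 + 1.2853 = 12.8753 per hr

Final: 12.8753 /hr


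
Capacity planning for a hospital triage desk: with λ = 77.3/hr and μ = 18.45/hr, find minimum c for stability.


Stability requires cμ > λ ⇔ c > λ/μ.
λ/μ = 77.3/18.45 = 4.1897
Minimum integer c = ⌊4.1897⌋ + 1 = 5
Check: 5·18.45 = 92.25 > 77.3, while 4·18.45 = 73.80 ≤ 77.3

Final: 5 servers


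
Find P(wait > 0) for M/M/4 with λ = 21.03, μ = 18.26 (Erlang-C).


a = λ/μ = 1.1517; ρ = a/4 = 0.2879
P₀ = 0.315214 (from M/M/c formula)
C(c,a) = [a^c/(c!(1−ρ))]·P₀ = [1.75936/(24·0.7121)]·0.315214
= 0.10295·0.315214 = 0.032451

Final: 0.032451


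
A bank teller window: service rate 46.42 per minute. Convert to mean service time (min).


Mean service time = 1/μ = 1/46.42 minute = 0.02154 minute
In minutes: 0.02154 × 1 = 0.02154 min

Final: 0.02154 min


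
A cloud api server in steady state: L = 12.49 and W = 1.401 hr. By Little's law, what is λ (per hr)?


λ = L/W = 12.49/1.401 = 8.9151 /hr

Final: 8.9151 /hr


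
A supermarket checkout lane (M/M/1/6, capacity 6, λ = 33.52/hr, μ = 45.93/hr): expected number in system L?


ρ = 33.52/45.93 = 0.7298
L = ρ[1 − (K+1)ρ^K + Kρ^(K+1)] / [(1−ρ)(1−ρ^(K+1))]
Numerator: 0.7298·(1 − 7·0.151093 + 6·0.110269) = 0.440774
Denominator: (0.2702)·(0.889731) = 0.240400
L = 0.440774/0.240400 = 1.8335

Final: 1.8335


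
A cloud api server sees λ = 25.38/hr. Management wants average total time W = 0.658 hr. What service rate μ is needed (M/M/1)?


W = 1/(μ−λ) ⇒ μ − λ = 1/W = 1/0.658 = 1.5198
μ = λ + 1/W = 25.38 + 1.5198 = 26.8998 per hr

Final: 26.8998 /hr


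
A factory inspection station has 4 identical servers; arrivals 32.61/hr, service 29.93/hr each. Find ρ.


ρ = λ/(cμ) = 32.61/(4·29.93) = 32.61/119.72 = 0.2724

Final: 0.2724


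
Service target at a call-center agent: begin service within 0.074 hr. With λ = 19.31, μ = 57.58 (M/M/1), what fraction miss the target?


ρ = 19.31/57.58 = 0.3354
P(Wq > t) = ρ·e^{−(μ−λ)t} = 0.3354·e^{−2.8320}
= 0.3354·0.058896 = 0.019751

Final: 0.019751


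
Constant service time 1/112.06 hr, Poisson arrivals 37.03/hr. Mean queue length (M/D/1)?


ρ = 37.03/112.06 = 0.3304
M/D/1: Lq = ρ²/(2(1−ρ)) = 0.1092/(2·0.6696) = 0.08154

Final: 0.08154


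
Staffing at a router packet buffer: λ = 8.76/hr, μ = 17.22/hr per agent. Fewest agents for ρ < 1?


Stability requires cμ > λ ⇔ c > λ/μ.
λ/μ = 8.76/17.22 = 0.5087
Minimum integer c = ⌊0.5087⌋ + 1 = 1
Check: 1·17.22 = 17.22 > 8.76, while 0·17.22 = 0.00 ≤ 8.76

Final: 1 servers


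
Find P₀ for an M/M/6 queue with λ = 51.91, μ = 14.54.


a = λ/μ = 51.91/14.54 = 3.5702; ρ = a/c = 0.5950
Σ_{k=0}^{5} a^k/k! (terms k=0..5) = 1.00000 + 3.57015 + 6.37299 + 7.58418 + 6.76917 + 4.83339 = 30.12988
Tail: a^6/(6!(1−ρ)) = 2070.71216/(720·0.4050) = 7.10165
P₀ = 1/(30.12988 + 7.10165) = 1/37.23153 = 0.026859

Final: 0.026859


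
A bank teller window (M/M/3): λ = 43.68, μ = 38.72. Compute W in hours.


a = 1.1281; ρ = 0.3760; P₀ = 0.317675
Lq = P₀·a^c·ρ/(c!(1−ρ)²) = 0.07341
Wq = Lq/λ = 0.07341/43.68 = 0.001681 hr
W = Wq + 1/μ = 0.001681 + 0.02583 = 0.02751 hr

Final: 0.02751 hr


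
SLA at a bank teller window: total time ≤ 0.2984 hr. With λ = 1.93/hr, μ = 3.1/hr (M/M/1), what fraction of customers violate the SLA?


W ~ Exponential(μ−λ) for M/M/1.
μ − λ = 3.1 − 1.93 = 1.1700
P(W > t) = e^{−(μ−λ)t} = e^{−0.3491} = 0.705303

Final: 0.705303


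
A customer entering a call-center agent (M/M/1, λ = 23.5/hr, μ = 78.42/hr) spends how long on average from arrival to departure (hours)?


W = 1/(μ−λ) = 1/(78.42 − 23.5) = 1/54.92 = 0.01821 hr

Final: 0.01821 hr


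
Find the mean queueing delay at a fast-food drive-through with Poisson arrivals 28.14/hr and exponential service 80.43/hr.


ρ = 28.14/80.43 = 0.3499
Wq = ρ/(μ−λ) = 0.3499/(80.43 − 28.14) = 0.3499/52.29 = 0.006691 hr

Final: 0.006691 hr


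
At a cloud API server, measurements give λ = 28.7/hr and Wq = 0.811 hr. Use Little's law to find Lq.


Lq = λWq = 28.7·0.811 = 23.2757

Final: 23.2757


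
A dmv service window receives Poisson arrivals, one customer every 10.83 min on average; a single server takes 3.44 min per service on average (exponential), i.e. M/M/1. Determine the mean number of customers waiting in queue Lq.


λ = 60/10.83 = 5.5402 /hr
μ = 60/3.44 = 17.4419 /hr
ρ = λ/μ = 5.5402/17.4419 = 0.3176
Lq = ρ²/(1−ρ) = 0.1009/0.6824 = 0.1479

Final: 0.1479


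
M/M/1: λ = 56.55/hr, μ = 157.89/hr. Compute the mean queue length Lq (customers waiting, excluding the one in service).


ρ = 56.55/157.89 = 0.3582
Lq = ρ²/(1−ρ) = 0.1283/0.6418 = 0.1999

Final: 0.1999


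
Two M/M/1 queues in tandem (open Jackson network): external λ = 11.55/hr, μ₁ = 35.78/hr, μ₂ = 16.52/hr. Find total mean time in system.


Each node sees arrival rate λ = 11.55/hr (tandem ⇒ throughput preserved).
W₁ = 1/(μ₁−λ) = 1/(35.78−11.55) = 0.04127 hr
W₂ = 1/(μ₂−λ) = 1/(16.52−11.55) = 0.20121 hr
W_total = W₁ + W₂ = 0.04127 + 0.20121 = 0.24248 hr

Final: 0.24248 hr
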